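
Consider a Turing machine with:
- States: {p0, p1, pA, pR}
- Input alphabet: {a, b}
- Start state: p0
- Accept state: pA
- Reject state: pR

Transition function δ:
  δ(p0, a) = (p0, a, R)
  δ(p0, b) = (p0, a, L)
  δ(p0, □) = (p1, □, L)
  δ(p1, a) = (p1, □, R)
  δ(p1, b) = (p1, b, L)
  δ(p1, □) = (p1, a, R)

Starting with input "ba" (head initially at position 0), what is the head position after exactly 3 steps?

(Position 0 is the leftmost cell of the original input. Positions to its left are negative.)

Execution trace (head position shown):
Step 0: [p0]ba  (head at position 0)
Step 1: move left → [p0]□aa  (head at position -1)
Step 2: move left → [p1]□□aa  (head at position -2)
Step 3: move right → a[p1]□aa  (head at position -1)

After 3 steps, the head is at position -1.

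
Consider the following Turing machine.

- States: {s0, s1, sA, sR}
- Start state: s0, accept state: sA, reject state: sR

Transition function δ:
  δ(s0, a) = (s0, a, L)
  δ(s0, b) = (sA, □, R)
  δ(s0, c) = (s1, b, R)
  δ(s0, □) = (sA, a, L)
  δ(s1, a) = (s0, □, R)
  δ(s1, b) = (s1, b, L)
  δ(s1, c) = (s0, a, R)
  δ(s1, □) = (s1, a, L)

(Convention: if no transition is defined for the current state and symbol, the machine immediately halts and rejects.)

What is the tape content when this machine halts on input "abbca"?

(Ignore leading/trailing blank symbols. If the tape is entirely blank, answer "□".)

Execution trace:
Initial: [s0]abbca
Step 1: δ(s0, a) = (s0, a, L) → [s0]□abbca
Step 2: δ(s0, □) = (sA, a, L) → [sA]□aabbca

The machine reaches the accept state sA and halts.

Final tape (ignoring leading/trailing blanks): aabbca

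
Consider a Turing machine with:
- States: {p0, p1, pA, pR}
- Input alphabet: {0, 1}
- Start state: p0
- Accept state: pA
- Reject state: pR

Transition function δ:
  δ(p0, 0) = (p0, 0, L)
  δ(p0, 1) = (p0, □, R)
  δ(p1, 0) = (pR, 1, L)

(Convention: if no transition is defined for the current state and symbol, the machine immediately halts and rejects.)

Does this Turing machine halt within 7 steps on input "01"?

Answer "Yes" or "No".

Execution trace:
Initial: [p0]01
Step 1: δ(p0, 0) = (p0, 0, L) → [p0]□01

No transition is defined for δ(p0, □). By convention the machine halts and rejects.
The machine halted after 1 step (within the 7-step bound).

Answer: Yes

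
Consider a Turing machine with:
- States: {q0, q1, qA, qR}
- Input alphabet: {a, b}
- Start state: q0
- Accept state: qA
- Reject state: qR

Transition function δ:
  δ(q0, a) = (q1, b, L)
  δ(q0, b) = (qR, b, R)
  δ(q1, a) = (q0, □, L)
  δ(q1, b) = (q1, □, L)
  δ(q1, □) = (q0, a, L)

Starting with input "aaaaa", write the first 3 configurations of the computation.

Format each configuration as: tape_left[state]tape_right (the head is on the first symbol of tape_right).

Transitions applied:
Step 1: δ(q0, a) = (q1, b, L)
Step 2: δ(q1, □) = (q0, a, L)

The first 3 configurations are:
[q0]aaaaa ⊢ [q1]□baaaa ⊢ [q0]□abaaaa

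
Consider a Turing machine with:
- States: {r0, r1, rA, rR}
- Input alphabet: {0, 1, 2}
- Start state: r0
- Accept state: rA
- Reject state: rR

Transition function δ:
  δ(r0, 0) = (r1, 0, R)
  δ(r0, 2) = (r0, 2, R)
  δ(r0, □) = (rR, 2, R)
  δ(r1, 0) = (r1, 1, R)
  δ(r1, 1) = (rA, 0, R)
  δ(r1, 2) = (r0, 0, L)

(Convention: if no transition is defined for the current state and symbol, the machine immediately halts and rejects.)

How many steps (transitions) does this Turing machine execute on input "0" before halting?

Execution trace:
Initial: [r0]0
Step 1: δ(r0, 0) = (r1, 0, R) → 0[r1]□

No transition is defined for δ(r1, □). By convention the machine halts and rejects.

The machine executed 1 step before halting.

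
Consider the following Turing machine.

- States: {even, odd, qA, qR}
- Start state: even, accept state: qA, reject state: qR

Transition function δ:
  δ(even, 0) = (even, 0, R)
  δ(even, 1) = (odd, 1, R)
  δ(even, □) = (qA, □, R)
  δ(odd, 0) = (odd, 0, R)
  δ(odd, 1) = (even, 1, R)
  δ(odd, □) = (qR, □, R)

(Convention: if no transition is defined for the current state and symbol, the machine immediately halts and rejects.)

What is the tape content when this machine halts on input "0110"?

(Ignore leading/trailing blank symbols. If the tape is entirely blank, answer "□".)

Execution trace:
Initial: [even]0110
Step 1: δ(even, 0) = (even, 0, R) → 0[even]110
Step 2: δ(even, 1) = (odd, 1, R) → 01[odd]10
Step 3: δ(odd, 1) = (even, 1, R) → 011[even]0
Step 4: δ(even, 0) = (even, 0, R) → 0110[even]□
Step 5: δ(even, □) = (qA, □, R) → 0110□[qA]□

The machine reaches the accept state qA and halts.

Final tape (ignoring leading/trailing blanks): 0110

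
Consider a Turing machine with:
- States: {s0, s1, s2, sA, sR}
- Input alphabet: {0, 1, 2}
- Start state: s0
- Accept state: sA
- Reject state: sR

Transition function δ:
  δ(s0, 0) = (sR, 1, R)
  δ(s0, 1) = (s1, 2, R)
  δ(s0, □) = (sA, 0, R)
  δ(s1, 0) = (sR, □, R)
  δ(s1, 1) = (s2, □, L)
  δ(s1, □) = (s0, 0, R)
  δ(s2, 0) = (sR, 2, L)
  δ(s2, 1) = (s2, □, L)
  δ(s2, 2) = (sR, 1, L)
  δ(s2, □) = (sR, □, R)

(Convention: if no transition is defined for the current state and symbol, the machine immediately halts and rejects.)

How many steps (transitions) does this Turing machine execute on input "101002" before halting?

Execution trace:
Initial: [s0]101002
Step 1: δ(s0, 1) = (s1, 2, R) → 2[s1]01002
Step 2: δ(s1, 0) = (sR, □, R) → 2□[sR]1002

The machine reaches the reject state sR and halts.

The machine executed 2 steps before halting.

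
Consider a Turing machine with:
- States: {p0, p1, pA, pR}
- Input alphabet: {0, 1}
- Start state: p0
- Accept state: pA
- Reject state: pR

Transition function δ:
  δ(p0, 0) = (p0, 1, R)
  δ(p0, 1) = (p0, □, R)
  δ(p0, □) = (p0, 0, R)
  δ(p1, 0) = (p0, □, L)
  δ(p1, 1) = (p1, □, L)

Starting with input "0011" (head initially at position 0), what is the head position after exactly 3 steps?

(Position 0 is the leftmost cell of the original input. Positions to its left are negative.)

Execution trace (head position shown):
Step 0: [p0]0011  (head at position 0)
Step 1: move right → 1[p0]011  (head at position 1)
Step 2: move right → 11[p0]11  (head at position 2)
Step 3: move right → 11□[p0]1  (head at position 3)

After 3 steps, the head is at position 3.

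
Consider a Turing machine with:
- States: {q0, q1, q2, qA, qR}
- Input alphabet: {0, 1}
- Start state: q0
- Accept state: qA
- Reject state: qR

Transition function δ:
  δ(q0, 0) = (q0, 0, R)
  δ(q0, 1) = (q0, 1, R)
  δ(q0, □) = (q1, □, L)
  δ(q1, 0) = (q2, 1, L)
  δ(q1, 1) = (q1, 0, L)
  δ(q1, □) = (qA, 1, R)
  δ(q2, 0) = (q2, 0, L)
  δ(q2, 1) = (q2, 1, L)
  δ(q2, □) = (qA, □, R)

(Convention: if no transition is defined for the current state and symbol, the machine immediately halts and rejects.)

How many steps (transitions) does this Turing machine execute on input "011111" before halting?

Execution trace:
Initial: [q0]011111
Step 1: δ(q0, 0) = (q0, 0, R) → 0[q0]11111
Step 2: δ(q0, 1) = (q0, 1, R) → 01[q0]1111
Step 3: δ(q0, 1) = (q0, 1, R) → 011[q0]111
Step 4: δ(q0, 1) = (q0, 1, R) → 0111[q0]11
Step 5: δ(q0, 1) = (q0, 1, R) → 01111[q0]1
Step 6: δ(q0, 1) = (q0, 1, R) → 011111[q0]□
Step 7: δ(q0, □) = (q1, □, L) → 01111[q1]1□
Step 8: δ(q1, 1) = (q1, 0, L) → 0111[q1]10□
Step 9: δ(q1, 1) = (q1, 0, L) → 011[q1]100□
Step 10: δ(q1, 1) = (q1, 0, L) → 01[q1]1000□
Step 11: δ(q1, 1) = (q1, 0, L) → 0[q1]10000□
Step 12: δ(q1, 1) = (q1, 0, L) → [q1]000000□
Step 13: δ(q1, 0) = (q2, 1, L) → [q2]□100000□
Step 14: δ(q2, □) = (qA, □, R) → □[qA]100000□

The machine reaches the accept state qA and halts.

The machine executed 14 steps before halting.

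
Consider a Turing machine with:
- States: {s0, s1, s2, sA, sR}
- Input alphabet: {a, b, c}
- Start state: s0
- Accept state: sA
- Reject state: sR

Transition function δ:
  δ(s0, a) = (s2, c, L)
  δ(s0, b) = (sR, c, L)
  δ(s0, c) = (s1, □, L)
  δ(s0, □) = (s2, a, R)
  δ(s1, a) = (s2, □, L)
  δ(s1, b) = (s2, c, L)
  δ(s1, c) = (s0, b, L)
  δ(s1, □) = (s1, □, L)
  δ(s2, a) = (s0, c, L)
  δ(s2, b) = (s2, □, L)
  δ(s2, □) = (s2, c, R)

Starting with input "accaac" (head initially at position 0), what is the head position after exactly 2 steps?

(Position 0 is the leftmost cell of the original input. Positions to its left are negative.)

Execution trace (head position shown):
Step 0: [s0]accaac  (head at position 0)
Step 1: move left → [s2]□cccaac  (head at position -1)
Step 2: move right → c[s2]cccaac  (head at position 0)

After 2 steps, the head is at position 0.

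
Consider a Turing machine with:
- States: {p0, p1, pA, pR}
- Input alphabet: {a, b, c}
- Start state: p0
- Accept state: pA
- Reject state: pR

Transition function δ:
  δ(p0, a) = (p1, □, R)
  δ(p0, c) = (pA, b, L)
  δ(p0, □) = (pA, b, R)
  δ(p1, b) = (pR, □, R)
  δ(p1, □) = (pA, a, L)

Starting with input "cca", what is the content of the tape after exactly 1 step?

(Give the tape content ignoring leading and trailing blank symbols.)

Execution trace:
Initial: [p0]cca
Step 1: δ(p0, c) = (pA, b, L) → [pA]□bca

The machine reaches the accept state pA and halts.

After 1 step, the tape (ignoring leading/trailing blanks) is: bca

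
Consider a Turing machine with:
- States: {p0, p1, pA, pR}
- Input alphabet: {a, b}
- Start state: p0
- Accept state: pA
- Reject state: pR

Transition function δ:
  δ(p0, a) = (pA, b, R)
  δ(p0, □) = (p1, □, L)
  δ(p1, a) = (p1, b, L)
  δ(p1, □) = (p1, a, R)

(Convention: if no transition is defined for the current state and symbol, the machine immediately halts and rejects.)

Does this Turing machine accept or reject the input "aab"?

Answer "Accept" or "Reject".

Execution trace:
Initial: [p0]aab
Step 1: δ(p0, a) = (pA, b, R) → b[pA]ab

The machine reaches the accept state pA and halts.

Answer: Accept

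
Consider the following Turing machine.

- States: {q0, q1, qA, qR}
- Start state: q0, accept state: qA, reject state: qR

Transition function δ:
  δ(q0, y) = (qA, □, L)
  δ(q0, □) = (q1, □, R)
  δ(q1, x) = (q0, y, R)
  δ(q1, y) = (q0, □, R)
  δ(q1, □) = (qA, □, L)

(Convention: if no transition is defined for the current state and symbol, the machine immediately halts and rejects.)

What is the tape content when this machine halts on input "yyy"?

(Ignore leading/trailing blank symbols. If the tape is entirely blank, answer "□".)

Execution trace:
Initial: [q0]yyy
Step 1: δ(q0, y) = (qA, □, L) → [qA]□□yy

The machine reaches the accept state qA and halts.

Final tape (ignoring leading/trailing blanks): yy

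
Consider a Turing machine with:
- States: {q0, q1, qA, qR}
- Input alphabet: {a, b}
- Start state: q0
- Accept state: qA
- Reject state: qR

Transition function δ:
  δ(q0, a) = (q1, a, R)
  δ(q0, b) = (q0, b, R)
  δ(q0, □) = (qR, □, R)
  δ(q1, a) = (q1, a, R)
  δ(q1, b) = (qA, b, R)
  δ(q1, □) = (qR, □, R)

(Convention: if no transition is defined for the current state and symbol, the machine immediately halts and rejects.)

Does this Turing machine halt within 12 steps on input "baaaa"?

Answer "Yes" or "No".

Execution trace:
Initial: [q0]baaaa
Step 1: δ(q0, b) = (q0, b, R) → b[q0]aaaa
Step 2: δ(q0, a) = (q1, a, R) → ba[q1]aaa
Step 3: δ(q1, a) = (q1, a, R) → baa[q1]aa
Step 4: δ(q1, a) = (q1, a, R) → baaa[q1]a
Step 5: δ(q1, a) = (q1, a, R) → baaaa[q1]□
Step 6: δ(q1, □) = (qR, □, R) → baaaa□[qR]□

The machine reaches the reject state qR and halts.
The machine halted after 6 steps (within the 12-step bound).

Answer: Yes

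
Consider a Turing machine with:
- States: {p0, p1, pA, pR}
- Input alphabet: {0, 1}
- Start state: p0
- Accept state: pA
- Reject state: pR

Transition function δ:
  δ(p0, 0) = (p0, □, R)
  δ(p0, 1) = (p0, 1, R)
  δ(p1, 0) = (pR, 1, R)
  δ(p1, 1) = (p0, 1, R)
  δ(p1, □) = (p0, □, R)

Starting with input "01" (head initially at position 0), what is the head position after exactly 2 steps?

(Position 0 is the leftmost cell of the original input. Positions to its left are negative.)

Execution trace (head position shown):
Step 0: [p0]01  (head at position 0)
Step 1: move right → □[p0]1  (head at position 1)
Step 2: move right → □1[p0]□  (head at position 2)

After 2 steps, the head is at position 2.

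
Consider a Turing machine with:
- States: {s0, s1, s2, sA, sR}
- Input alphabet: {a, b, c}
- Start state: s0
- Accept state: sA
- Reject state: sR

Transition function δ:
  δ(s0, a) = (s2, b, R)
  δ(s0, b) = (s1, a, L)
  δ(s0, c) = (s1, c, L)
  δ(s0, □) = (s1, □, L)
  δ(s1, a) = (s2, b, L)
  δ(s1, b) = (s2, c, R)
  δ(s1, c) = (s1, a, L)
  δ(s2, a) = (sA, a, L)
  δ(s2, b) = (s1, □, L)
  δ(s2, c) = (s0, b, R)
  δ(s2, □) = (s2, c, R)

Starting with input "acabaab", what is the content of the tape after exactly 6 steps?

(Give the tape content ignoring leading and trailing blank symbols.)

Execution trace:
Initial: [s0]acabaab
Step 1: δ(s0, a) = (s2, b, R) → b[s2]cabaab
Step 2: δ(s2, c) = (s0, b, R) → bb[s0]abaab
Step 3: δ(s0, a) = (s2, b, R) → bbb[s2]baab
Step 4: δ(s2, b) = (s1, □, L) → bb[s1]b□aab
Step 5: δ(s1, b) = (s2, c, R) → bbc[s2]□aab
Step 6: δ(s2, □) = (s2, c, R) → bbcc[s2]aab

After 6 steps, the tape (ignoring leading/trailing blanks) is: bbccaab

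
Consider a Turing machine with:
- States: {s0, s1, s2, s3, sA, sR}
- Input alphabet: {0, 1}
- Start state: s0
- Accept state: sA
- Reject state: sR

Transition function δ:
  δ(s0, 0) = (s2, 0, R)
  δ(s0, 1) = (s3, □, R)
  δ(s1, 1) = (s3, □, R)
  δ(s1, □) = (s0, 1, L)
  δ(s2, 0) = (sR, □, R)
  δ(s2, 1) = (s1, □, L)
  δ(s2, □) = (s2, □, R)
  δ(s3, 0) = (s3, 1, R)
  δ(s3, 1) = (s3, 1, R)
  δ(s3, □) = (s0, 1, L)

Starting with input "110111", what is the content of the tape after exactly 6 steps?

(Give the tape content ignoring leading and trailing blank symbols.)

Execution trace:
Initial: [s0]110111
Step 1: δ(s0, 1) = (s3, □, R) → □[s3]10111
Step 2: δ(s3, 1) = (s3, 1, R) → □1[s3]0111
Step 3: δ(s3, 0) = (s3, 1, R) → □11[s3]111
Step 4: δ(s3, 1) = (s3, 1, R) → □111[s3]11
Step 5: δ(s3, 1) = (s3, 1, R) → □1111[s3]1
Step 6: δ(s3, 1) = (s3, 1, R) → □11111[s3]□

After 6 steps, the tape (ignoring leading/trailing blanks) is: 11111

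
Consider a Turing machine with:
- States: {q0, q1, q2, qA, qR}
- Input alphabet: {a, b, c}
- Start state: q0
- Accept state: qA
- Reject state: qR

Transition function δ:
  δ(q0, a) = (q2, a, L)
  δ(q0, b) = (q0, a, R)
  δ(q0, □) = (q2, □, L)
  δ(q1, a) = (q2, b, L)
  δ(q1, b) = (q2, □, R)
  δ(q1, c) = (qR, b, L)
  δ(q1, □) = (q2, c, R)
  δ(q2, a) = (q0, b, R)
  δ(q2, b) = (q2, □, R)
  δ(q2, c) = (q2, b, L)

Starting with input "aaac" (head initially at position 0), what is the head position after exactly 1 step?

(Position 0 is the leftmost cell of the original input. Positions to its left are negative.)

Execution trace (head position shown):
Step 0: [q0]aaac  (head at position 0)
Step 1: move left → [q2]□aaac  (head at position -1)

After 1 step, the head is at position -1.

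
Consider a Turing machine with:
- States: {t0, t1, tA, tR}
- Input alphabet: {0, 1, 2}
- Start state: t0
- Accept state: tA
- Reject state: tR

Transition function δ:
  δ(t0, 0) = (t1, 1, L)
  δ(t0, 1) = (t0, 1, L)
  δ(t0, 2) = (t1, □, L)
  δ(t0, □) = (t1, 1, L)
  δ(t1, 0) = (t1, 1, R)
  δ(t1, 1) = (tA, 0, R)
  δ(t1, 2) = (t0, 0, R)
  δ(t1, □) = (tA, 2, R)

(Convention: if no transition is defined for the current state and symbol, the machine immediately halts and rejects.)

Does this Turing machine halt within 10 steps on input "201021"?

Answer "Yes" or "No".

Execution trace:
Initial: [t0]201021
Step 1: δ(t0, 2) = (t1, □, L) → [t1]□□01021
Step 2: δ(t1, □) = (tA, 2, R) → 2[tA]□01021

The machine reaches the accept state tA and halts.
The machine halted after 2 steps (within the 10-step bound).

Answer: Yes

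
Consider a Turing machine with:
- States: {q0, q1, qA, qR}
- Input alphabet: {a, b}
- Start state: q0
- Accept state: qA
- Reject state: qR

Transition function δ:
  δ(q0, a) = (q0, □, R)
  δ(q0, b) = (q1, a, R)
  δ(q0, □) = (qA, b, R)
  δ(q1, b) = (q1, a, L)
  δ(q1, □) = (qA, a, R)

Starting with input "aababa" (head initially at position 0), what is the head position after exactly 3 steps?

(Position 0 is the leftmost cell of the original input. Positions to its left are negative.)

Execution trace (head position shown):
Step 0: [q0]aababa  (head at position 0)
Step 1: move right → □[q0]ababa  (head at position 1)
Step 2: move right → □□[q0]baba  (head at position 2)
Step 3: move right → □□a[q1]aba  (head at position 3)

After 3 steps, the head is at position 3.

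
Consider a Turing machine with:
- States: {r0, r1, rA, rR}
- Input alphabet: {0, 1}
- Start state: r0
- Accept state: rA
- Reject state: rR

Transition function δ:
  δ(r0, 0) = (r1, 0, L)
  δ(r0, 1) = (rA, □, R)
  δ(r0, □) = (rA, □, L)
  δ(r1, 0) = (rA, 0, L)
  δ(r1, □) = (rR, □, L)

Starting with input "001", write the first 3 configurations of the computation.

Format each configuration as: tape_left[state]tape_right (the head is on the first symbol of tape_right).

Transitions applied:
Step 1: δ(r0, 0) = (r1, 0, L)
Step 2: δ(r1, □) = (rR, □, L)

The first 3 configurations are:
[r0]001 ⊢ [r1]□001 ⊢ [rR]□□001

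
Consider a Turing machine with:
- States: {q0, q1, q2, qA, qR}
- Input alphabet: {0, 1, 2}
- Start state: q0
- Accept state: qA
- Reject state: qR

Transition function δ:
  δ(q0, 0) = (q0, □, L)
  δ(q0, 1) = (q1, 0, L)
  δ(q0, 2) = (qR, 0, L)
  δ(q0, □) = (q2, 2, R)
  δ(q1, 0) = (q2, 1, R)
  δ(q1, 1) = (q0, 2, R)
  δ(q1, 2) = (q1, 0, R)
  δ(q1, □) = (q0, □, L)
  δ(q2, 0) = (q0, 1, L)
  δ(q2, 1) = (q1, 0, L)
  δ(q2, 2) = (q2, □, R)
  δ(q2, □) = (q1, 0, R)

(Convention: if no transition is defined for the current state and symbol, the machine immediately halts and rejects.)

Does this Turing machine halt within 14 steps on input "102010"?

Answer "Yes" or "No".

Execution trace:
Initial: [q0]102010
Step 1: δ(q0, 1) = (q1, 0, L) → [q1]□002010
Step 2: δ(q1, □) = (q0, □, L) → [q0]□□002010
Step 3: δ(q0, □) = (q2, 2, R) → 2[q2]□002010
Step 4: δ(q2, □) = (q1, 0, R) → 20[q1]002010
Step 5: δ(q1, 0) = (q2, 1, R) → 201[q2]02010
Step 6: δ(q2, 0) = (q0, 1, L) → 20[q0]112010
Step 7: δ(q0, 1) = (q1, 0, L) → 2[q1]0012010
Step 8: δ(q1, 0) = (q2, 1, R) → 21[q2]012010
Step 9: δ(q2, 0) = (q0, 1, L) → 2[q0]1112010
Step 10: δ(q0, 1) = (q1, 0, L) → [q1]20112010
Step 11: δ(q1, 2) = (q1, 0, R) → 0[q1]0112010
Step 12: δ(q1, 0) = (q2, 1, R) → 01[q2]112010
Step 13: δ(q2, 1) = (q1, 0, L) → 0[q1]1012010
Step 14: δ(q1, 1) = (q0, 2, R) → 02[q0]012010

The machine has not reached a halting state after 14 steps.
The machine did not halt within the 14-step bound.

Answer: No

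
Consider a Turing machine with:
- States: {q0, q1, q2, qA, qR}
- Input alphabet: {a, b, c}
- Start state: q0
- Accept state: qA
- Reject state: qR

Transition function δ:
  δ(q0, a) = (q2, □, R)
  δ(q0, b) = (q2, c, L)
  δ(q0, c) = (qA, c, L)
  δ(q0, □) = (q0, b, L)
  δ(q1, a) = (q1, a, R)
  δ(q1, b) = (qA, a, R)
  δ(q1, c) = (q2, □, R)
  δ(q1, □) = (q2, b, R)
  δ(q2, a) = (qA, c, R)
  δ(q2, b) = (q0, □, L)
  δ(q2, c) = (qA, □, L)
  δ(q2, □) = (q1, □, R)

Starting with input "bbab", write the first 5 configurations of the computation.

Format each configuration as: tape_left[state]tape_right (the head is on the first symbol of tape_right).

Transitions applied:
Step 1: δ(q0, b) = (q2, c, L)
Step 2: δ(q2, □) = (q1, □, R)
Step 3: δ(q1, c) = (q2, □, R)
Step 4: δ(q2, b) = (q0, □, L)

The first 5 configurations are:
[q0]bbab ⊢ [q2]□cbab ⊢ □[q1]cbab ⊢ □□[q2]bab ⊢ □[q0]□□ab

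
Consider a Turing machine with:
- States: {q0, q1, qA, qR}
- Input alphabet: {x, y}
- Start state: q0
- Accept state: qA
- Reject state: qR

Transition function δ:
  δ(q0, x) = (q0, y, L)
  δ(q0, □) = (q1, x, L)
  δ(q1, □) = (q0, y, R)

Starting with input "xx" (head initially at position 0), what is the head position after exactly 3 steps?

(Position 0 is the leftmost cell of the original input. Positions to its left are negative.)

Execution trace (head position shown):
Step 0: [q0]xx  (head at position 0)
Step 1: move left → [q0]□yx  (head at position -1)
Step 2: move left → [q1]□xyx  (head at position -2)
Step 3: move right → y[q0]xyx  (head at position -1)

After 3 steps, the head is at position -1.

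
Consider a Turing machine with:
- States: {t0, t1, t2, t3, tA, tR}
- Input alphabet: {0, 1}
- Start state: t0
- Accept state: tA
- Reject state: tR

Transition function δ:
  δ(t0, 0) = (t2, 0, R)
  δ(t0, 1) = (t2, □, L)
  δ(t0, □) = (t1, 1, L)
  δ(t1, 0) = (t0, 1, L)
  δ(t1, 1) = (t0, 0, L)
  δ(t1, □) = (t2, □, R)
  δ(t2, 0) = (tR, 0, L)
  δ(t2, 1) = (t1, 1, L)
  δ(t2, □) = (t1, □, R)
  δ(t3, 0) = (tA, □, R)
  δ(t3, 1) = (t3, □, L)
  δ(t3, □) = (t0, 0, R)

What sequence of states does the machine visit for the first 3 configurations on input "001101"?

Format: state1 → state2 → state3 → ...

Execution trace:
Initial: [t0]001101
Step 1: δ(t0, 0) = (t2, 0, R) → 0[t2]01101
Step 2: δ(t2, 0) = (tR, 0, L) → [tR]001101

The machine reaches the reject state tR and halts.

State sequence: t0 → t2 → tR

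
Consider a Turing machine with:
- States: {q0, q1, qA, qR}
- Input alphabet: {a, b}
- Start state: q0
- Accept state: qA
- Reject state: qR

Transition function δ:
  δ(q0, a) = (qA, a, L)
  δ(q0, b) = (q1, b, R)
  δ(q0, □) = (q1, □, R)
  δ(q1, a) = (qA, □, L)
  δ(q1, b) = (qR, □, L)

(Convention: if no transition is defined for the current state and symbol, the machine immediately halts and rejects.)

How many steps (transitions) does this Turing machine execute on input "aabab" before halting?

Execution trace:
Initial: [q0]aabab
Step 1: δ(q0, a) = (qA, a, L) → [qA]□aabab

The machine reaches the accept state qA and halts.

The machine executed 1 step before halting.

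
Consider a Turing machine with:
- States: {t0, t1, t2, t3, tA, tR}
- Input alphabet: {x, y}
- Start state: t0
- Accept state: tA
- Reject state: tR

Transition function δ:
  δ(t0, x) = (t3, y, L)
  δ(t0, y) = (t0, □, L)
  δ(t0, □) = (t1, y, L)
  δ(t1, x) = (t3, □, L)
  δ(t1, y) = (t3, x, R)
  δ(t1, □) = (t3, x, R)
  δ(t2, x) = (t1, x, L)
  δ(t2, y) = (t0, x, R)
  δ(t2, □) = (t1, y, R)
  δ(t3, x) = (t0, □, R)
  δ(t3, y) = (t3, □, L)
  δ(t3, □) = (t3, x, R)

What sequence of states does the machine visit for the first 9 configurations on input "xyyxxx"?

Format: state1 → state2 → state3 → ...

Execution trace:
Initial: [t0]xyyxxx
Step 1: δ(t0, x) = (t3, y, L) → [t3]□yyyxxx
Step 2: δ(t3, □) = (t3, x, R) → x[t3]yyyxxx
Step 3: δ(t3, y) = (t3, □, L) → [t3]x□yyxxx
Step 4: δ(t3, x) = (t0, □, R) → □[t0]□yyxxx
Step 5: δ(t0, □) = (t1, y, L) → [t1]□yyyxxx
Step 6: δ(t1, □) = (t3, x, R) → x[t3]yyyxxx
Step 7: δ(t3, y) = (t3, □, L) → [t3]x□yyxxx
Step 8: δ(t3, x) = (t0, □, R) → □[t0]□yyxxx

State sequence: t0 → t3 → t3 → t3 → t0 → t1 → t3 → t3 → t0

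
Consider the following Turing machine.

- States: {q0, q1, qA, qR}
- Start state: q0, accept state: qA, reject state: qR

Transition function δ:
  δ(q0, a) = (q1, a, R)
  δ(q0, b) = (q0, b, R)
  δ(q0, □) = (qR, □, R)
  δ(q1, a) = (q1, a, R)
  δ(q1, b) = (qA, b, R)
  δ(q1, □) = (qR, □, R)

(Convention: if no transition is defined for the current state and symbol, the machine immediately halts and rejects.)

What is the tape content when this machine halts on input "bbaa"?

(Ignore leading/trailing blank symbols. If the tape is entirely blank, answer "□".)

Execution trace:
Initial: [q0]bbaa
Step 1: δ(q0, b) = (q0, b, R) → b[q0]baa
Step 2: δ(q0, b) = (q0, b, R) → bb[q0]aa
Step 3: δ(q0, a) = (q1, a, R) → bba[q1]a
Step 4: δ(q1, a) = (q1, a, R) → bbaa[q1]□
Step 5: δ(q1, □) = (qR, □, R) → bbaa□[qR]□

The machine reaches the reject state qR and halts.

Final tape (ignoring leading/trailing blanks): bbaa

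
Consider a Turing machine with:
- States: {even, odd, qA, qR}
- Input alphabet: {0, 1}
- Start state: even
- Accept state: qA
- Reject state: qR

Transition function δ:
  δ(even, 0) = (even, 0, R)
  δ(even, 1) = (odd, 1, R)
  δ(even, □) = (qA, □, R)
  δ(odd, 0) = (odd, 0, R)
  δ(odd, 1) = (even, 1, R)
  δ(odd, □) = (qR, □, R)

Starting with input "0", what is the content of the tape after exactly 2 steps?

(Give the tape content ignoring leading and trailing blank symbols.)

Execution trace:
Initial: [even]0
Step 1: δ(even, 0) = (even, 0, R) → 0[even]□
Step 2: δ(even, □) = (qA, □, R) → 0□[qA]□

The machine reaches the accept state qA and halts.

After 2 steps, the tape (ignoring leading/trailing blanks) is: 0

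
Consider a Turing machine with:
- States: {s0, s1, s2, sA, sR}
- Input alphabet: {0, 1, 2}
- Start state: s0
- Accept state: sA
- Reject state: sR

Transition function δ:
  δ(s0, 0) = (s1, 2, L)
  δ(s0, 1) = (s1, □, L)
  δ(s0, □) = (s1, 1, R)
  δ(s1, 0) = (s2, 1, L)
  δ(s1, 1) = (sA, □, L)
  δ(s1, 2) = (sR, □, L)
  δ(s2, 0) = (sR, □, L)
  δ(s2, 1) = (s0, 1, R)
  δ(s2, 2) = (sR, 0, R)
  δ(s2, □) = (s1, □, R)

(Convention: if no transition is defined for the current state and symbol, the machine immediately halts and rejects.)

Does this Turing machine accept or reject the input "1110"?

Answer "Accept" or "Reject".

Execution trace:
Initial: [s0]1110
Step 1: δ(s0, 1) = (s1, □, L) → [s1]□□110

No transition is defined for δ(s1, □). By convention the machine halts and rejects.

Answer: Reject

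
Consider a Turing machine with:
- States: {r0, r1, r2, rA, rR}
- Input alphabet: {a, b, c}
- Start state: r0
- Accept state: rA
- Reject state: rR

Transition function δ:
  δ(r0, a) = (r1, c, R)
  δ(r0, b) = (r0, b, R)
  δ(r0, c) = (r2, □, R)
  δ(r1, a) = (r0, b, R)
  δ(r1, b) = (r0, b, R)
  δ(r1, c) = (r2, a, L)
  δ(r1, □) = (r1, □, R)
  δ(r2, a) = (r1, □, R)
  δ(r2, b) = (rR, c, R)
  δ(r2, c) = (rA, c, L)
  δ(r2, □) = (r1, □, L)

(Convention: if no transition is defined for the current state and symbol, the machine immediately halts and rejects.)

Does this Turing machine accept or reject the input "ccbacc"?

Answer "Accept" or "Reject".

Execution trace:
Initial: [r0]ccbacc
Step 1: δ(r0, c) = (r2, □, R) → □[r2]cbacc
Step 2: δ(r2, c) = (rA, c, L) → [rA]□cbacc

The machine reaches the accept state rA and halts.

Answer: Accept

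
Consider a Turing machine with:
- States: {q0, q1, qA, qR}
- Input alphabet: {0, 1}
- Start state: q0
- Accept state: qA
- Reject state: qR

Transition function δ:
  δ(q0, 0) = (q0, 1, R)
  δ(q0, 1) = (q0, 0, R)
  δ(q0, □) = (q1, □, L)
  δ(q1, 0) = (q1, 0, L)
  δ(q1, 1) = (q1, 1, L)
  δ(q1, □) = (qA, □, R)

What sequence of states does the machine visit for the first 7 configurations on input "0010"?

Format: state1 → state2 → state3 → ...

Execution trace:
Initial: [q0]0010
Step 1: δ(q0, 0) = (q0, 1, R) → 1[q0]010
Step 2: δ(q0, 0) = (q0, 1, R) → 11[q0]10
Step 3: δ(q0, 1) = (q0, 0, R) → 110[q0]0
Step 4: δ(q0, 0) = (q0, 1, R) → 1101[q0]□
Step 5: δ(q0, □) = (q1, □, L) → 110[q1]1□
Step 6: δ(q1, 1) = (q1, 1, L) → 11[q1]01□

State sequence: q0 → q0 → q0 → q0 → q0 → q1 → q1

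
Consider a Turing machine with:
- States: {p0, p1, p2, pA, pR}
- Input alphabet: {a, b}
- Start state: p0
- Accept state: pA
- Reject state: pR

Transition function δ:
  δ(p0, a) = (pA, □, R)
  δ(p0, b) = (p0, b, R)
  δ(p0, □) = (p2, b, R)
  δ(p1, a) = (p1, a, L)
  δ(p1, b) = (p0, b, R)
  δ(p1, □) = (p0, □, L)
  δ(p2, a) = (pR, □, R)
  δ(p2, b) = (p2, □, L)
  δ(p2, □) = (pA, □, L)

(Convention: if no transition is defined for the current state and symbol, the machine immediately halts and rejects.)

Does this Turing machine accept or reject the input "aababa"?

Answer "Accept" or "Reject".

Execution trace:
Initial: [p0]aababa
Step 1: δ(p0, a) = (pA, □, R) → □[pA]ababa

The machine reaches the accept state pA and halts.

Answer: Accept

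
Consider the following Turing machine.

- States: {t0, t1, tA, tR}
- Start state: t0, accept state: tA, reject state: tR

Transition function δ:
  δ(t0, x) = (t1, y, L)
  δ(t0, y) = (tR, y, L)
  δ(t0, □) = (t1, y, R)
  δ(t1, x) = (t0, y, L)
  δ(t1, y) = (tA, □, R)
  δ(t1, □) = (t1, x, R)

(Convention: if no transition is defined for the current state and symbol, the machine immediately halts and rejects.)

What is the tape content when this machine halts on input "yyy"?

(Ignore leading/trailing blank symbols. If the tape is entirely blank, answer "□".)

Execution trace:
Initial: [t0]yyy
Step 1: δ(t0, y) = (tR, y, L) → [tR]□yyy

The machine reaches the reject state tR and halts.

Final tape (ignoring leading/trailing blanks): yyy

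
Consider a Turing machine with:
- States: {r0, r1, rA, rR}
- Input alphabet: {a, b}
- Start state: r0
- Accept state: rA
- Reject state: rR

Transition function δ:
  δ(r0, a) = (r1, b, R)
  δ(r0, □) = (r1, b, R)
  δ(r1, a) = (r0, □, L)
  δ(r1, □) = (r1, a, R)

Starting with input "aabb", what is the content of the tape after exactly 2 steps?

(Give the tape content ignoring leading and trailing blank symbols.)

Execution trace:
Initial: [r0]aabb
Step 1: δ(r0, a) = (r1, b, R) → b[r1]abb
Step 2: δ(r1, a) = (r0, □, L) → [r0]b□bb

No transition is defined for δ(r0, b). By convention the machine halts and rejects.

After 2 steps, the tape (ignoring leading/trailing blanks) is: b□bb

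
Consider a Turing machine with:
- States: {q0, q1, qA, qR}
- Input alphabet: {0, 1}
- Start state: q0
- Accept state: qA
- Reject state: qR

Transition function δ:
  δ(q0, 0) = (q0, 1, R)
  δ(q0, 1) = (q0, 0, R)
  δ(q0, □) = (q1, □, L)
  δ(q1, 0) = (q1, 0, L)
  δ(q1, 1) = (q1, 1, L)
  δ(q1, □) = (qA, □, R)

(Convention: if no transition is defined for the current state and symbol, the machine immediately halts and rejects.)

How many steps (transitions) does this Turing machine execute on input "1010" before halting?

Execution trace:
Initial: [q0]1010
Step 1: δ(q0, 1) = (q0, 0, R) → 0[q0]010
Step 2: δ(q0, 0) = (q0, 1, R) → 01[q0]10
Step 3: δ(q0, 1) = (q0, 0, R) → 010[q0]0
Step 4: δ(q0, 0) = (q0, 1, R) → 0101[q0]□
Step 5: δ(q0, □) = (q1, □, L) → 010[q1]1□
Step 6: δ(q1, 1) = (q1, 1, L) → 01[q1]01□
Step 7: δ(q1, 0) = (q1, 0, L) → 0[q1]101□
Step 8: δ(q1, 1) = (q1, 1, L) → [q1]0101□
Step 9: δ(q1, 0) = (q1, 0, L) → [q1]□0101□
Step 10: δ(q1, □) = (qA, □, R) → □[qA]0101□

The machine reaches the accept state qA and halts.

The machine executed 10 steps before halting.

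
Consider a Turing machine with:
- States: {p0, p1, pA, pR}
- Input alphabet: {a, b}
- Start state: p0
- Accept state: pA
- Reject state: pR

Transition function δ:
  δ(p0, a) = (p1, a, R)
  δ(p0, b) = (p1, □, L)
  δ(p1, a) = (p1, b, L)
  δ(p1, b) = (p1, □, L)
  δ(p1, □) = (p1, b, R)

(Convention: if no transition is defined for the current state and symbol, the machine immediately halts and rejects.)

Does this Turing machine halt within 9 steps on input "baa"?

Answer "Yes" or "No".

Execution trace:
Initial: [p0]baa
Step 1: δ(p0, b) = (p1, □, L) → [p1]□□aa
Step 2: δ(p1, □) = (p1, b, R) → b[p1]□aa
Step 3: δ(p1, □) = (p1, b, R) → bb[p1]aa
Step 4: δ(p1, a) = (p1, b, L) → b[p1]bba
Step 5: δ(p1, b) = (p1, □, L) → [p1]b□ba
Step 6: δ(p1, b) = (p1, □, L) → [p1]□□□ba
Step 7: δ(p1, □) = (p1, b, R) → b[p1]□□ba
Step 8: δ(p1, □) = (p1, b, R) → bb[p1]□ba
Step 9: δ(p1, □) = (p1, b, R) → bbb[p1]ba

The machine has not reached a halting state after 9 steps.
The machine did not halt within the 9-step bound.

Answer: No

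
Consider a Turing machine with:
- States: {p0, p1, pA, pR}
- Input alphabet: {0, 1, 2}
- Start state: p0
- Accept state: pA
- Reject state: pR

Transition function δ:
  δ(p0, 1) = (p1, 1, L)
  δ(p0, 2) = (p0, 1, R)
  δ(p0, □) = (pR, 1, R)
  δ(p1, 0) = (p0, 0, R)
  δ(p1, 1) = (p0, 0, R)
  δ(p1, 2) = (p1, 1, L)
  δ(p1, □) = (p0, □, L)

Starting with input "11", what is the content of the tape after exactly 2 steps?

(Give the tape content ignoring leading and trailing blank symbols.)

Execution trace:
Initial: [p0]11
Step 1: δ(p0, 1) = (p1, 1, L) → [p1]□11
Step 2: δ(p1, □) = (p0, □, L) → [p0]□□11

After 2 steps, the tape (ignoring leading/trailing blanks) is: 11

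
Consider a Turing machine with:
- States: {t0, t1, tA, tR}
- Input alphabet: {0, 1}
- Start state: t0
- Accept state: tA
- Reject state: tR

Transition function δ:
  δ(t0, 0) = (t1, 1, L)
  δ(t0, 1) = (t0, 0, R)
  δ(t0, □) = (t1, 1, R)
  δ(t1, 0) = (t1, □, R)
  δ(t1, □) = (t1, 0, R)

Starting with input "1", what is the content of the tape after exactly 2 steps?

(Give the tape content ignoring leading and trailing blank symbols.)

Execution trace:
Initial: [t0]1
Step 1: δ(t0, 1) = (t0, 0, R) → 0[t0]□
Step 2: δ(t0, □) = (t1, 1, R) → 01[t1]□

After 2 steps, the tape (ignoring leading/trailing blanks) is: 01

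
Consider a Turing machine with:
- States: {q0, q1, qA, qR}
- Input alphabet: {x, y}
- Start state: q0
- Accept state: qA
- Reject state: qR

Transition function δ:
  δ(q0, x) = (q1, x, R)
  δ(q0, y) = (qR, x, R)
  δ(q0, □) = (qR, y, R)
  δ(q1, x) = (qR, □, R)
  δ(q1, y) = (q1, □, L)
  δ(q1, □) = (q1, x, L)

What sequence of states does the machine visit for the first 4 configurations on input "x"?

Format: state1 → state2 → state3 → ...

Execution trace:
Initial: [q0]x
Step 1: δ(q0, x) = (q1, x, R) → x[q1]□
Step 2: δ(q1, □) = (q1, x, L) → [q1]xx
Step 3: δ(q1, x) = (qR, □, R) → □[qR]x

The machine reaches the reject state qR and halts.

State sequence: q0 → q1 → q1 → qR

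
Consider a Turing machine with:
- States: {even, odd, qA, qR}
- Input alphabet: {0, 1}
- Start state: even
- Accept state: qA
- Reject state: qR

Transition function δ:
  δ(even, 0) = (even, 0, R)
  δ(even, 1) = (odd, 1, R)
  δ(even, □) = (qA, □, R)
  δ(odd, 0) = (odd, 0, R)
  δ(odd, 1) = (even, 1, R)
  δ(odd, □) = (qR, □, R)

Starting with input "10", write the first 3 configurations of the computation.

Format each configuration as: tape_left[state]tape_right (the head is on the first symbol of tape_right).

Transitions applied:
Step 1: δ(even, 1) = (odd, 1, R)
Step 2: δ(odd, 0) = (odd, 0, R)

The first 3 configurations are:
[even]10 ⊢ 1[odd]0 ⊢ 10[odd]□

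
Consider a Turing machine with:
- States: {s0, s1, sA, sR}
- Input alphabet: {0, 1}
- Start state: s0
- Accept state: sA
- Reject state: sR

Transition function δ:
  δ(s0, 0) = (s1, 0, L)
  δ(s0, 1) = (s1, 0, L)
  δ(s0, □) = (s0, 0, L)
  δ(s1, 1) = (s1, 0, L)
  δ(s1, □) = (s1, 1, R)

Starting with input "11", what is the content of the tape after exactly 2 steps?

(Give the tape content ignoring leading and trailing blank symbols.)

Execution trace:
Initial: [s0]11
Step 1: δ(s0, 1) = (s1, 0, L) → [s1]□01
Step 2: δ(s1, □) = (s1, 1, R) → 1[s1]01

No transition is defined for δ(s1, 0). By convention the machine halts and rejects.

After 2 steps, the tape (ignoring leading/trailing blanks) is: 101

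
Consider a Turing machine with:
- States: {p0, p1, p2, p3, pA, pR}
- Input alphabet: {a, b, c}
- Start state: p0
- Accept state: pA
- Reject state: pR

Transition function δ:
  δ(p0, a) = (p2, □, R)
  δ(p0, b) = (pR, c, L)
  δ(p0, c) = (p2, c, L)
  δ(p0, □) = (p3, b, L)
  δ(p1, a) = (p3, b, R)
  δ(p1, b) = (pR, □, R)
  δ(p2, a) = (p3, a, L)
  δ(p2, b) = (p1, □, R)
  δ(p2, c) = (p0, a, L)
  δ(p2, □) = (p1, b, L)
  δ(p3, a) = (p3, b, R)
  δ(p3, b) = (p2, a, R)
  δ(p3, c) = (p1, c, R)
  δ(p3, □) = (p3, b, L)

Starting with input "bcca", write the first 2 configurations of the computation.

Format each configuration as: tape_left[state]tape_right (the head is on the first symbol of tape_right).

Transitions applied:
Step 1: δ(p0, b) = (pR, c, L)

The first 2 configurations are:
[p0]bcca ⊢ [pR]□ccca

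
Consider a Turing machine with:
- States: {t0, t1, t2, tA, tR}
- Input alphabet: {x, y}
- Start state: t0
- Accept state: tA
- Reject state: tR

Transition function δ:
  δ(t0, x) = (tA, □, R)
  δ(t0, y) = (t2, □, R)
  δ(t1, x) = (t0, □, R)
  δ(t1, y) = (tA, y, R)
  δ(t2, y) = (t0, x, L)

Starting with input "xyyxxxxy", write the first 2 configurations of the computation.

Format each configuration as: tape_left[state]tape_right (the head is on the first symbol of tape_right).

Transitions applied:
Step 1: δ(t0, x) = (tA, □, R)

The first 2 configurations are:
[t0]xyyxxxxy ⊢ □[tA]yyxxxxy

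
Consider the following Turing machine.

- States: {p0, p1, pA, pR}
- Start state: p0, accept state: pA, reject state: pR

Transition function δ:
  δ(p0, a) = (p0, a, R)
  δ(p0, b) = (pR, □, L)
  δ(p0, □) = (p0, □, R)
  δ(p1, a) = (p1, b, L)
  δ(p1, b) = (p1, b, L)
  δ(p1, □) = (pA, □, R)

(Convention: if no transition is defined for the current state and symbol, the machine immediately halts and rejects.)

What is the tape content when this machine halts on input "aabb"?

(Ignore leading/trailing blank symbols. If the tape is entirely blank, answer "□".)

Execution trace:
Initial: [p0]aabb
Step 1: δ(p0, a) = (p0, a, R) → a[p0]abb
Step 2: δ(p0, a) = (p0, a, R) → aa[p0]bb
Step 3: δ(p0, b) = (pR, □, L) → a[pR]a□b

The machine reaches the reject state pR and halts.

Final tape (ignoring leading/trailing blanks): aa□b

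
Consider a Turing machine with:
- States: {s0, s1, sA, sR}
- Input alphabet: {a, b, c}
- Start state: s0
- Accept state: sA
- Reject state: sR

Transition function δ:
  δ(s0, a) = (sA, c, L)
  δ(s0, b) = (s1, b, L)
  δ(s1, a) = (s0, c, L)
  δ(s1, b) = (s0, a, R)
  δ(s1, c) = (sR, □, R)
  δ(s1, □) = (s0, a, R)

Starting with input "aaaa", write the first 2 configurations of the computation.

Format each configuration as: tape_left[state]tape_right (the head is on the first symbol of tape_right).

Transitions applied:
Step 1: δ(s0, a) = (sA, c, L)

The first 2 configurations are:
[s0]aaaa ⊢ [sA]□caaa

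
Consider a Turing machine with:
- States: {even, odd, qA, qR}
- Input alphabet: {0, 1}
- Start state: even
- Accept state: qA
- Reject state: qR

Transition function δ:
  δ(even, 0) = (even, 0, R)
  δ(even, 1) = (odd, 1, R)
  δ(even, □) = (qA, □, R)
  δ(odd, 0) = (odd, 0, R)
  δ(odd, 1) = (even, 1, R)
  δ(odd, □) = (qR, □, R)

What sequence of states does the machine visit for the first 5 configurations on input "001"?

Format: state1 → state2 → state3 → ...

Execution trace:
Initial: [even]001
Step 1: δ(even, 0) = (even, 0, R) → 0[even]01
Step 2: δ(even, 0) = (even, 0, R) → 00[even]1
Step 3: δ(even, 1) = (odd, 1, R) → 001[odd]□
Step 4: δ(odd, □) = (qR, □, R) → 001□[qR]□

The machine reaches the reject state qR and halts.

State sequence: even → even → even → odd → qR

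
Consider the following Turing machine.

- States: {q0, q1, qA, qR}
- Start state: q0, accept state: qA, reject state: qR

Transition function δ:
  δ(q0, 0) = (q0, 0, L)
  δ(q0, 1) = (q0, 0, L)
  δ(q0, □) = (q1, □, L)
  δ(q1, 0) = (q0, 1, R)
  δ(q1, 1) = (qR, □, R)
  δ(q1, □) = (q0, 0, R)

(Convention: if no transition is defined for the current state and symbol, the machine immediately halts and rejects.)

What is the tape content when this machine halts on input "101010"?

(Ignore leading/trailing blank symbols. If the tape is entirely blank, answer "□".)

Execution trace:
Initial: [q0]101010
Step 1: δ(q0, 1) = (q0, 0, L) → [q0]□001010
Step 2: δ(q0, □) = (q1, □, L) → [q1]□□001010
Step 3: δ(q1, □) = (q0, 0, R) → 0[q0]□001010
Step 4: δ(q0, □) = (q1, □, L) → [q1]0□001010
Step 5: δ(q1, 0) = (q0, 1, R) → 1[q0]□001010
Step 6: δ(q0, □) = (q1, □, L) → [q1]1□001010
Step 7: δ(q1, 1) = (qR, □, R) → □[qR]□001010

The machine reaches the reject state qR and halts.

Final tape (ignoring leading/trailing blanks): 001010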